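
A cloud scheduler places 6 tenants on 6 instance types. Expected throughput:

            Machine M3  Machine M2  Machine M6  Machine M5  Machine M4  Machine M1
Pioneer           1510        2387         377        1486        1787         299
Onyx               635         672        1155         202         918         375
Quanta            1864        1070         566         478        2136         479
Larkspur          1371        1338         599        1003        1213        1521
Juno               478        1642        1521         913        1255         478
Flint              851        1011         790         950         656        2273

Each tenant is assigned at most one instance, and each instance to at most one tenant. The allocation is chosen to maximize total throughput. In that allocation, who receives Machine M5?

Juno receives Machine M5.

Treat this as an assignment problem: match each tenant to one instance.
Optimal: Pioneer→Machine M2 (2387 ops/s), Onyx→Machine M6 (1155 ops/s), Quanta→Machine M4 (2136 ops/s), Larkspur→Machine M3 (1371 ops/s), Juno→Machine M5 (913 ops/s), Flint→Machine M1 (2273 ops/s) — total 2387+1155+2136+1371+913+2273 = 10235 ops/s.
Row-greedy (each tenant in turn takes its best remaining instance) gives 8963 ops/s, worse by 1272.
Next-best assignment: Pioneer→Machine M5, Onyx→Machine M6, Quanta→Machine M4, Larkspur→Machine M3, Juno→Machine M2, Flint→Machine M1 = 10063 ops/s.
Juno's own top instance is Machine M2 (1642 ops/s), but forcing Juno→Machine M2 and reassigning the rest optimally gives only 10063 ops/s — worse by 172.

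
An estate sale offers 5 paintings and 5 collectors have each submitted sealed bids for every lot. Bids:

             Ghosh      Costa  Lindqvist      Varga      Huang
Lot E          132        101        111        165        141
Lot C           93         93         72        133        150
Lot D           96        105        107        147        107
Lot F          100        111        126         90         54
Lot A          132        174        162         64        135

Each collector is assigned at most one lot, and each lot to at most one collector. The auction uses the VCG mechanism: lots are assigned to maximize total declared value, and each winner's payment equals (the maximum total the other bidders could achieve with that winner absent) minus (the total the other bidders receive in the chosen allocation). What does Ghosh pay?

Efficient allocation: Ghosh→Lot E ($132), Costa→Lot A ($174), Lindqvist→Lot F ($126), Varga→Lot D ($147), Huang→Lot C ($150); total welfare W = $729.
Ghosh receives Lot E at value $132, so the others get W − 132 = $597.
Without Ghosh: best allocation of the remaining 4 bidders over all 5 lots is Costa→Lot A ($174), Lindqvist→Lot F ($126), Varga→Lot E ($165), Huang→Lot C ($150), total $615.
VCG payment = (others' best without Ghosh) − (others' welfare with Ghosh) = 615 − 597 = $18.

Ghosh pays $18.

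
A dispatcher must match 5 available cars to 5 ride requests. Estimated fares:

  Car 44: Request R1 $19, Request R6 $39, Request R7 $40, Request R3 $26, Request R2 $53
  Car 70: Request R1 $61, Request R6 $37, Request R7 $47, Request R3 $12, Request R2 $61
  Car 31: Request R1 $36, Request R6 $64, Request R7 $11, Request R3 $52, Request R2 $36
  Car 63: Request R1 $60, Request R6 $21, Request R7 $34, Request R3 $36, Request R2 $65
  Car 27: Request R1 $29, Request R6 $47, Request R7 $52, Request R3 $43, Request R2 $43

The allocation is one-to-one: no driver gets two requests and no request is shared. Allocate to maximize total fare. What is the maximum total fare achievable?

Treat this as an assignment problem: match each driver to one request.
Optimal: Car 44→Request R7 ($40), Car 70→Request R1 ($61), Car 31→Request R6 ($64), Car 63→Request R2 ($65), Car 27→Request R3 ($43) — total 40+61+64+65+43 = $273.
Max-entry greedy (repeatedly take the single best remaining cell) gives $268, worse by 5.
Next-best assignment: Car 44→Request R6, Car 70→Request R1, Car 31→Request R3, Car 63→Request R2, Car 27→Request R7 = $269.
Every other assignment is strictly worse.

Maximum total: $273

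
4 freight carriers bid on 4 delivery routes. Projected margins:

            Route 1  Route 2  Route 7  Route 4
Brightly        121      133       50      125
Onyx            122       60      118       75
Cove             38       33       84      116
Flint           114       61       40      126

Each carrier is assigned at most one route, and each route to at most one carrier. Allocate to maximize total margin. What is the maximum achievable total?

Max total: $481k

Treat this as an assignment problem: match each carrier to one route.
Optimal: Brightly→Route 2 ($133k), Onyx→Route 7 ($118k), Cove→Route 4 ($116k), Flint→Route 1 ($114k) — total 133+118+116+114 = $481k.
Max-entry greedy (repeatedly take the single best remaining cell) gives $465k, worse by 16.
Next-best assignment: Brightly→Route 2, Onyx→Route 1, Cove→Route 7, Flint→Route 4 = $465k.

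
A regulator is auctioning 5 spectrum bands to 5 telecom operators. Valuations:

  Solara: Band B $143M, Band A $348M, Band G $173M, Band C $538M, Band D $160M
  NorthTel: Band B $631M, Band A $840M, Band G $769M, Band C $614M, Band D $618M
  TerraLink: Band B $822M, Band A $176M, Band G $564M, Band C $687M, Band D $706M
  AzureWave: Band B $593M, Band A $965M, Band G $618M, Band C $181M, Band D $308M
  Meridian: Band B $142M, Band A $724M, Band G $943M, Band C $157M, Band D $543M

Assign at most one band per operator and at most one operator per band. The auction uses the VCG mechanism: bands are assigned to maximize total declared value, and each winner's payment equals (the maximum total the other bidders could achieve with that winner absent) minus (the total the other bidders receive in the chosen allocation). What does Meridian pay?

Meridian pays $151M.

Efficient allocation: Solara→Band C ($538M), NorthTel→Band D ($618M), TerraLink→Band B ($822M), AzureWave→Band A ($965M), Meridian→Band G ($943M); total welfare W = $3886M.
Meridian receives Band G at value $943M, so the others get W − 943 = $2943M.
Without Meridian: best allocation of the remaining 4 bidders over all 5 bands is Solara→Band C ($538M), NorthTel→Band G ($769M), TerraLink→Band B ($822M), AzureWave→Band A ($965M), total $3094M.
VCG payment = (others' best without Meridian) − (others' welfare with Meridian) = 3094 − 2943 = $151M.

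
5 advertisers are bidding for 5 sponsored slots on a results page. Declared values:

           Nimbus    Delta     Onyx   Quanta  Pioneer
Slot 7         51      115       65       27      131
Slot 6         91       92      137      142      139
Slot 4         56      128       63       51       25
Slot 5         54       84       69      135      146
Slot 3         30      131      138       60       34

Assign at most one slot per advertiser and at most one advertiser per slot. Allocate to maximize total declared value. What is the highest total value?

Maximum total: $623

This is a one-to-one assignment (maximum-weight bipartite matching).
Optimal: Nimbus→Slot 6 ($91), Delta→Slot 4 ($128), Onyx→Slot 3 ($138), Quanta→Slot 5 ($135), Pioneer→Slot 7 ($131) — total 91+128+138+135+131 = $623.
Column-greedy (each slot in turn goes to its best remaining advertiser) gives $500, worse by 123.
Next-best assignment: Nimbus→Slot 7, Delta→Slot 4, Onyx→Slot 3, Quanta→Slot 6, Pioneer→Slot 5 = $605.
Checked against all permutations: $623 is optimal.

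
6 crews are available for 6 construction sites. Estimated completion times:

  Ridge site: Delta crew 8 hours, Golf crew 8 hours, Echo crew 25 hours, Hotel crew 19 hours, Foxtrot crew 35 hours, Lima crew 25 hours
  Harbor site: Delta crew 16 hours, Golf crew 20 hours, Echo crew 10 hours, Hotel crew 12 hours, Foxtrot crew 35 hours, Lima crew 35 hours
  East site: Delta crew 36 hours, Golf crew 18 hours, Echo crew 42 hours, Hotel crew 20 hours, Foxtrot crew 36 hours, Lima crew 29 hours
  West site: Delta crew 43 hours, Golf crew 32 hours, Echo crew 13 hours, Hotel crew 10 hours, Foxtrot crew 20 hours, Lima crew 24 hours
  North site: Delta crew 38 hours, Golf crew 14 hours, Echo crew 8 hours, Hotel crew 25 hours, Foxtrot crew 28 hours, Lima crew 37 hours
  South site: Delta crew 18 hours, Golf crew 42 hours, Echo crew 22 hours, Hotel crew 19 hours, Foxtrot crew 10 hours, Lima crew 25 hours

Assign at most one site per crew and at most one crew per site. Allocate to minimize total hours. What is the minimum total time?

Min total: 80 hours

Optimal: Delta crew→Ridge site (8 hours), Golf crew→East site (18 hours), Echo crew→North site (8 hours), Hotel crew→Harbor site (12 hours), Foxtrot crew→South site (10 hours), Lima crew→West site (24 hours) — total 8+18+8+12+10+24 = 80 hours.
Min-entry greedy (repeatedly take the single cheapest remaining cell) gives 89 hours, worse by 9.
Swapping Golf crew↔Hotel crew (Golf crew→Harbor site 20 hours, Hotel crew→East site 20 hours) adds 10.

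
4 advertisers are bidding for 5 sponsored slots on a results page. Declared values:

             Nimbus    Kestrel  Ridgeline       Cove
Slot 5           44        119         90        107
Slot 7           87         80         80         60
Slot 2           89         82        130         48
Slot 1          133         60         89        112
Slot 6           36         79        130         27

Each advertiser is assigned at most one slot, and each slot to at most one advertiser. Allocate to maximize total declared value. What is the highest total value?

This is a one-to-one assignment (maximum-weight bipartite matching).
Optimal: Nimbus→Slot 1 ($133), Kestrel→Slot 2 ($82), Ridgeline→Slot 6 ($130), Cove→Slot 5 ($107) — total 133+82+130+107 = $452.
Column-greedy (each slot in turn goes to its best remaining advertiser) gives $448, worse by 4.
No other one-to-one assignment exceeds $452.

Max total: $452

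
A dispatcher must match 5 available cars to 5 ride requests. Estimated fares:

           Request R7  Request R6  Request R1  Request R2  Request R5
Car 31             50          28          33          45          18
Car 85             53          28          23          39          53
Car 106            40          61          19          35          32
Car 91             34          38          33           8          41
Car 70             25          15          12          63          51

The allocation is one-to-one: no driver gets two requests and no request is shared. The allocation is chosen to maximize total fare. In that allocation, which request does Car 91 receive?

Car 91 receives Request R1.

Optimal: Car 31→Request R7 ($50), Car 85→Request R5 ($53), Car 106→Request R6 ($61), Car 91→Request R1 ($33), Car 70→Request R2 ($63) — total 50+53+61+33+63 = $260.
Max-entry greedy (repeatedly take the single best remaining cell) gives $251, worse by 9.
Next-best assignment: Car 31→Request R1, Car 85→Request R7, Car 106→Request R6, Car 91→Request R5, Car 70→Request R2 = $251.
Every other assignment is strictly worse.
Car 91's own top request is Request R5 ($41), but forcing Car 91→Request R5 and reassigning the rest optimally gives only $251 — worse by 9.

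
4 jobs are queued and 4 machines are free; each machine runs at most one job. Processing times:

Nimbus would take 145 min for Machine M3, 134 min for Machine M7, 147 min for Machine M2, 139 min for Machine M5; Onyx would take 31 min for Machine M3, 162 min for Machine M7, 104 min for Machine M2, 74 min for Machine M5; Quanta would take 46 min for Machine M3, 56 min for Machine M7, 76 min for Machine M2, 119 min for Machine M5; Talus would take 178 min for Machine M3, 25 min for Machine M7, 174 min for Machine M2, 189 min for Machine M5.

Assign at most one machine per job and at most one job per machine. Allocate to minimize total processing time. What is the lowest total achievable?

This is the linear assignment problem.
Optimal: Nimbus→Machine M5 (139 min), Onyx→Machine M3 (31 min), Quanta→Machine M2 (76 min), Talus→Machine M7 (25 min) — total 139+31+76+25 = 271 min.
Row-greedy (each job in turn takes its cheapest remaining machine) gives 430 min, worse by 159.
Next-best assignment: Nimbus→Machine M2, Onyx→Machine M5, Quanta→Machine M3, Talus→Machine M7 = 292 min.
Swapping Nimbus↔Talus (Nimbus→Machine M7 134 min, Talus→Machine M5 189 min) adds 159.
Checked against all permutations: 271 min is optimal.

Min total: 271 min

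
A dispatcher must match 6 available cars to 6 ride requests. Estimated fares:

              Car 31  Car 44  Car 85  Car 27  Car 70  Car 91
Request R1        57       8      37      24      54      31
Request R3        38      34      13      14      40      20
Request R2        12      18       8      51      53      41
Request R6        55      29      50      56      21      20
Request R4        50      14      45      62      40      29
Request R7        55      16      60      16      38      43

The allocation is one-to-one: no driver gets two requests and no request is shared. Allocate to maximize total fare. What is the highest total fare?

Maximum total: $306

Optimal: Car 31→Request R6 ($55), Car 44→Request R3 ($34), Car 85→Request R7 ($60), Car 27→Request R4 ($62), Car 70→Request R1 ($54), Car 91→Request R2 ($41) — total 55+34+60+62+54+41 = $306.
Max-entry greedy (repeatedly take the single best remaining cell) gives $286, worse by 20.
Next-best assignment: Car 31→Request R1, Car 44→Request R3, Car 85→Request R6, Car 27→Request R4, Car 70→Request R2, Car 91→Request R7 = $299.
Swapping Car 31↔Car 44 (Car 31→Request R3 $38, Car 44→Request R6 $29) loses 22.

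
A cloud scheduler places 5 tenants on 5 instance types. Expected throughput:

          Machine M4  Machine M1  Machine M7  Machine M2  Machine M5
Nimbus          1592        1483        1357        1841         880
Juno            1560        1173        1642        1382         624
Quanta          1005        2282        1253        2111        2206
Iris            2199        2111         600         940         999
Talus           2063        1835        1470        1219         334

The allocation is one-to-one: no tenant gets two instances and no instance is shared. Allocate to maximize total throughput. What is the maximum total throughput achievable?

Treat this as an assignment problem: match each tenant to one instance.
Optimal: Nimbus→Machine M2 (1841 ops/s), Juno→Machine M7 (1642 ops/s), Quanta→Machine M5 (2206 ops/s), Iris→Machine M1 (2111 ops/s), Talus→Machine M4 (2063 ops/s) — total 1841+1642+2206+2111+2063 = 9863 ops/s.
Column-greedy (each instance in turn goes to its best remaining tenant) gives 8298 ops/s, worse by 1565.
Next-best assignment: Nimbus→Machine M2, Juno→Machine M7, Quanta→Machine M5, Iris→Machine M4, Talus→Machine M1 = 9723 ops/s.
No other one-to-one assignment exceeds 9863 ops/s.

Max total: 9863 ops/s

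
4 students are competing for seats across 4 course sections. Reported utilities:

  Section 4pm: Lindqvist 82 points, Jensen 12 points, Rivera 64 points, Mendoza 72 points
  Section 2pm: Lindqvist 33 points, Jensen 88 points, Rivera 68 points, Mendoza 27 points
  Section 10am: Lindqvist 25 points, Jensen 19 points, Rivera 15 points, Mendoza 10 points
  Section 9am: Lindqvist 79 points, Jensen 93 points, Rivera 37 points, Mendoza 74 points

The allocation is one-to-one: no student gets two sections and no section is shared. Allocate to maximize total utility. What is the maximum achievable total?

Maximum total: 259 points

Treat this as an assignment problem: match each student to one section.
Optimal: Lindqvist→Section 4pm (82 points), Jensen→Section 2pm (88 points), Rivera→Section 10am (15 points), Mendoza→Section 9am (74 points) — total 82+88+15+74 = 259 points.
Row-greedy (each student in turn takes its best remaining section) gives 253 points, worse by 6.
Checked against all permutations: 259 points is optimal.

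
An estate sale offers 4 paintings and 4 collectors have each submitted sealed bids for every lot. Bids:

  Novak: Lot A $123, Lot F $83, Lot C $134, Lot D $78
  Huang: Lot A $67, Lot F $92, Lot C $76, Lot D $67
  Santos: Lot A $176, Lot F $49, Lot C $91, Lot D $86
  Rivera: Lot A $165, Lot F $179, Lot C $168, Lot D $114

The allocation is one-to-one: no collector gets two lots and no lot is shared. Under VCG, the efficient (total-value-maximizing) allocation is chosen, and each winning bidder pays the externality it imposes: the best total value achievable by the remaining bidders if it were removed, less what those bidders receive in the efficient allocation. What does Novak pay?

Novak pays $14.

Efficient allocation: Novak→Lot C ($134), Huang→Lot D ($67), Santos→Lot A ($176), Rivera→Lot F ($179); total welfare W = $556.
Novak receives Lot C at value $134, so the others get W − 134 = $422.
Without Novak: best allocation of the remaining 3 bidders over all 4 lots is Huang→Lot F ($92), Santos→Lot A ($176), Rivera→Lot C ($168), total $436.
VCG payment = (others' best without Novak) − (others' welfare with Novak) = 436 − 422 = $14.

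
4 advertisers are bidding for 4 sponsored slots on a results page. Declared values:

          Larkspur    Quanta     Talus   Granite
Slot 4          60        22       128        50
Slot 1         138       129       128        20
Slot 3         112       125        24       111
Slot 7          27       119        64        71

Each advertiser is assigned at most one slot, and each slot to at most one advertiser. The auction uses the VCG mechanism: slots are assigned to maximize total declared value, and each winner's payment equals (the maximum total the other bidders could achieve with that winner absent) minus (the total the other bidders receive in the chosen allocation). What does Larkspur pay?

Larkspur pays $10.

Efficient allocation: Larkspur→Slot 1 ($138), Quanta→Slot 7 ($119), Talus→Slot 4 ($128), Granite→Slot 3 ($111); total welfare W = $496.
Larkspur receives Slot 1 at value $138, so the others get W − 138 = $358.
Without Larkspur: best allocation of the remaining 3 bidders over all 4 slots is Quanta→Slot 1 ($129), Talus→Slot 4 ($128), Granite→Slot 3 ($111), total $368.
VCG payment = (others' best without Larkspur) − (others' welfare with Larkspur) = 368 − 358 = $10.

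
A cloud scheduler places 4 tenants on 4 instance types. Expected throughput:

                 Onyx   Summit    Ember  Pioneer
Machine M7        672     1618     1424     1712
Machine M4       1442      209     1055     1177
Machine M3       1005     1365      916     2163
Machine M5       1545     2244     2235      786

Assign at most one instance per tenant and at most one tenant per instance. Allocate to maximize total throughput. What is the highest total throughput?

Optimal: Onyx→Machine M4 (1442 ops/s), Summit→Machine M7 (1618 ops/s), Ember→Machine M5 (2235 ops/s), Pioneer→Machine M3 (2163 ops/s) — total 1442+1618+2235+2163 = 7458 ops/s.
Max-entry greedy (repeatedly take the single best remaining cell) gives 7273 ops/s, worse by 185.
Checked against all permutations: 7458 ops/s is optimal.

Max total: 7458 ops/s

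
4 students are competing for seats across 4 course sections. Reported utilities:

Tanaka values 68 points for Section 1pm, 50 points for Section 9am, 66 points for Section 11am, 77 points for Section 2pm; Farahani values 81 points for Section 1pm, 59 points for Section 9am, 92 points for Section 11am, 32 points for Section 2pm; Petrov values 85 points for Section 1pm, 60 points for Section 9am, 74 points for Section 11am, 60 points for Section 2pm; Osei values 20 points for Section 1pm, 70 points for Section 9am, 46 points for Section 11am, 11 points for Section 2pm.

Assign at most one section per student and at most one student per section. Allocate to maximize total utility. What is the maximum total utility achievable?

Max total: 324 points

Optimal: Tanaka→Section 2pm (77 points), Farahani→Section 11am (92 points), Petrov→Section 1pm (85 points), Osei→Section 9am (70 points) — total 77+92+85+70 = 324 points.
Swapping Petrov↔Tanaka (Petrov→Section 2pm 60 points, Tanaka→Section 1pm 68 points) loses 34.
Every other assignment is strictly worse.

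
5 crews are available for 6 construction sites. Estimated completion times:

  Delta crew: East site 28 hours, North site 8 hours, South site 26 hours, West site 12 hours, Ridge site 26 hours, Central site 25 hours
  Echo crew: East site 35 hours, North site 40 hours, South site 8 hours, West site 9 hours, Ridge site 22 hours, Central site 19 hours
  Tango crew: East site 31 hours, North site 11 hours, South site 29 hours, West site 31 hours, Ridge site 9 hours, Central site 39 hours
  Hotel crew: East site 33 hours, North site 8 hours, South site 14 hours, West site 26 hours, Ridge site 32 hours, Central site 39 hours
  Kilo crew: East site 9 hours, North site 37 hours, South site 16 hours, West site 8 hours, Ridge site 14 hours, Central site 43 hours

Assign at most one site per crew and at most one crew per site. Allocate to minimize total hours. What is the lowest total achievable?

Optimal: Delta crew→West site (12 hours), Echo crew→South site (8 hours), Tango crew→Ridge site (9 hours), Hotel crew→North site (8 hours), Kilo crew→East site (9 hours) — total 12+8+9+8+9 = 46 hours.
Every other assignment is strictly worse.

Minimum total: 46 hours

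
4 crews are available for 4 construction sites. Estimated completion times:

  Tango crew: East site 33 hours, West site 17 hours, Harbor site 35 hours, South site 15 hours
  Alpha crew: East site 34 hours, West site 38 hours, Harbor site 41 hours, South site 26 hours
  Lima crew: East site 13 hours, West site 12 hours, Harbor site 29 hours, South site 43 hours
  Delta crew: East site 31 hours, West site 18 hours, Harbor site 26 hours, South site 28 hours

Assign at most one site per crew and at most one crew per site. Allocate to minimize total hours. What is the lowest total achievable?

Treat this as an assignment problem: match each crew to one site.
Optimal: Tango crew→West site (17 hours), Alpha crew→South site (26 hours), Lima crew→East site (13 hours), Delta crew→Harbor site (26 hours) — total 17+26+13+26 = 82 hours.
Row-greedy (each crew in turn takes its cheapest remaining site) gives 87 hours, worse by 5.
Swapping Delta crew↔Alpha crew (Delta crew→South site 28 hours, Alpha crew→Harbor site 41 hours) adds 17.

Min total: 82 hours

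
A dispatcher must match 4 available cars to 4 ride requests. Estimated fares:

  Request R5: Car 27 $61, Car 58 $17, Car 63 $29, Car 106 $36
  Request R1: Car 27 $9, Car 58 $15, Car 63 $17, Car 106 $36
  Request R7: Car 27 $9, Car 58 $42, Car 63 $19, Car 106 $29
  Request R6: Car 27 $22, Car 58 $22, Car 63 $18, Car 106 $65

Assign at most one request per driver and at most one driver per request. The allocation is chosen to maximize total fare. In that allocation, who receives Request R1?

Car 63 receives Request R1.

Optimal: Car 27→Request R5 ($61), Car 58→Request R7 ($42), Car 63→Request R1 ($17), Car 106→Request R6 ($65) — total 61+42+17+65 = $185.
Row-greedy (each driver in turn takes its best remaining request) gives $157, worse by 28.
Next-best assignment: Car 27→Request R5, Car 58→Request R1, Car 63→Request R7, Car 106→Request R6 = $160.
No other one-to-one assignment exceeds $185.
Car 63's own top request is Request R5 ($29), but forcing Car 63→Request R5 and reassigning the rest optimally gives only $145 — worse by 40.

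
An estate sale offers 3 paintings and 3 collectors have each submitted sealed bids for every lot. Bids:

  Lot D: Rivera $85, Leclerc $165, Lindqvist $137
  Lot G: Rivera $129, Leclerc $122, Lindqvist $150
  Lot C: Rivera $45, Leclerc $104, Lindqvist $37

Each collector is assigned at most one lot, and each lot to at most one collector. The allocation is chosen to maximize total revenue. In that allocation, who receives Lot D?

Optimal: Rivera→Lot G ($129), Leclerc→Lot C ($104), Lindqvist→Lot D ($137) — total 129+104+137 = $370.
Max-entry greedy (repeatedly take the single best remaining cell) gives $360, worse by 10.
Next-best assignment: Rivera→Lot C, Leclerc→Lot D, Lindqvist→Lot G = $360.
Checked against all permutations: $370 is optimal.
Lindqvist's own top lot is Lot G ($150), but forcing Lindqvist→Lot G and reassigning the rest optimally gives only $360 — worse by 10.

Lindqvist receives Lot D.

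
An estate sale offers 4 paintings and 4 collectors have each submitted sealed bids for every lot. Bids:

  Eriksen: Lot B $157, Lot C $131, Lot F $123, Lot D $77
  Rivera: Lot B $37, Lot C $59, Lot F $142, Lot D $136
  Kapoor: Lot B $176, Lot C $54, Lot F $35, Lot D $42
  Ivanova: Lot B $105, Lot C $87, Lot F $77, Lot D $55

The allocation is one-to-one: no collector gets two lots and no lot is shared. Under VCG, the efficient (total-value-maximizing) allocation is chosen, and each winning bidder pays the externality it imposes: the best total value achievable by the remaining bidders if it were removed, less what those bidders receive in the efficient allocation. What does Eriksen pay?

Efficient allocation: Eriksen→Lot F ($123), Rivera→Lot D ($136), Kapoor→Lot B ($176), Ivanova→Lot C ($87); total welfare W = $522.
Eriksen receives Lot F at value $123, so the others get W − 123 = $399.
Without Eriksen: best allocation of the remaining 3 bidders over all 4 lots is Rivera→Lot F ($142), Kapoor→Lot B ($176), Ivanova→Lot C ($87), total $405.
VCG payment = (others' best without Eriksen) − (others' welfare with Eriksen) = 405 − 399 = $6.

Eriksen pays $6.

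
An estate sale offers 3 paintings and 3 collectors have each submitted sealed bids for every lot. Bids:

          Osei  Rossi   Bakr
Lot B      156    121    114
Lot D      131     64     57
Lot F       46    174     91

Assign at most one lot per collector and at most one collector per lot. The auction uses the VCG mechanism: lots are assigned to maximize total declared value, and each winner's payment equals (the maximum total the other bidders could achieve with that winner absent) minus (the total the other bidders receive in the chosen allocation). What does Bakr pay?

Bakr pays $25.

Efficient allocation: Osei→Lot D ($131), Rossi→Lot F ($174), Bakr→Lot B ($114); total welfare W = $419.
Bakr receives Lot B at value $114, so the others get W − 114 = $305.
Without Bakr: best allocation of the remaining 2 bidders over all 3 lots is Osei→Lot B ($156), Rossi→Lot F ($174), total $330.
VCG payment = (others' best without Bakr) − (others' welfare with Bakr) = 330 − 305 = $25.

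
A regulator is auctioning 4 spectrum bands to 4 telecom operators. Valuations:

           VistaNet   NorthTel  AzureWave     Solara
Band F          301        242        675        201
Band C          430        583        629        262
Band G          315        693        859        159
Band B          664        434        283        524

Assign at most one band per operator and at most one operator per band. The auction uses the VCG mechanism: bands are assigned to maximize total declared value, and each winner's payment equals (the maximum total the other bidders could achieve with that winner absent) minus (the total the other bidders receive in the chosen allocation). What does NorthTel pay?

NorthTel pays $184M.

Efficient allocation: VistaNet→Band C ($430M), NorthTel→Band G ($693M), AzureWave→Band F ($675M), Solara→Band B ($524M); total welfare W = $2322M.
NorthTel receives Band G at value $693M, so the others get W − 693 = $1629M.
Without NorthTel: best allocation of the remaining 3 bidders over all 4 bands is VistaNet→Band C ($430M), AzureWave→Band G ($859M), Solara→Band B ($524M), total $1813M.
VCG payment = (others' best without NorthTel) − (others' welfare with NorthTel) = 1813 − 1629 = $184M.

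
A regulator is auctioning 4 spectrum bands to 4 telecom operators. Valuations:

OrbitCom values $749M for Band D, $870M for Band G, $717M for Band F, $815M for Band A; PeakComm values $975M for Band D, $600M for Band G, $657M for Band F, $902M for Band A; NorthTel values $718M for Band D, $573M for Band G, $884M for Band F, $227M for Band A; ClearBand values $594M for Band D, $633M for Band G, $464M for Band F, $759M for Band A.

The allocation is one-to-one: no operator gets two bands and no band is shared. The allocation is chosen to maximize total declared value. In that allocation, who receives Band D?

PeakComm receives Band D.

Optimal: OrbitCom→Band G ($870M), PeakComm→Band D ($975M), NorthTel→Band F ($884M), ClearBand→Band A ($759M) — total 870+975+884+759 = $3488M.
No other one-to-one assignment exceeds $3488M.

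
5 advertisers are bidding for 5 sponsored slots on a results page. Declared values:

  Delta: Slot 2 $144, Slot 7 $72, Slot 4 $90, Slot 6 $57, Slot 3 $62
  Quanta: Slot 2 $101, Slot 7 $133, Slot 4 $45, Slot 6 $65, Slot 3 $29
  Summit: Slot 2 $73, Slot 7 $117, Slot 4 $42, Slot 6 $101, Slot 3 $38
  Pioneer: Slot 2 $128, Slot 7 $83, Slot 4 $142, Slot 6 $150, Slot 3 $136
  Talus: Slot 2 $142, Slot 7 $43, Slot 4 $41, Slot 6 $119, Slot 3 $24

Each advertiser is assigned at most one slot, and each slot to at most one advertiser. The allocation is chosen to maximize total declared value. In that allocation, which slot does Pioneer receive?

Pioneer receives Slot 3.

This is a one-to-one assignment (maximum-weight bipartite matching).
Optimal: Delta→Slot 4 ($90), Quanta→Slot 7 ($133), Summit→Slot 6 ($101), Pioneer→Slot 3 ($136), Talus→Slot 2 ($142) — total 90+133+101+136+142 = $602.
Pioneer's own top slot is Slot 6 ($150), but forcing Pioneer→Slot 6 and reassigning the rest optimally gives only $553 — worse by 49.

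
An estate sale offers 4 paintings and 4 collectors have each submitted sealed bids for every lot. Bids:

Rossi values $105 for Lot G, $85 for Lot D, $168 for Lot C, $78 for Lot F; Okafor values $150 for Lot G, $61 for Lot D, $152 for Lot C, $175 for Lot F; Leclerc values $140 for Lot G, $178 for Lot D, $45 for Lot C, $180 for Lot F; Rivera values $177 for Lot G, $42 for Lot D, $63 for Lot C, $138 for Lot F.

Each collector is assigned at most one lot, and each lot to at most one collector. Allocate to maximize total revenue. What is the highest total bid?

Optimal: Rossi→Lot C ($168), Okafor→Lot F ($175), Leclerc→Lot D ($178), Rivera→Lot G ($177) — total 168+175+178+177 = $698.
Max-entry greedy (repeatedly take the single best remaining cell) gives $586, worse by 112.
Next-best assignment: Rossi→Lot C, Okafor→Lot G, Leclerc→Lot D, Rivera→Lot F = $634.
Swapping Rossi↔Okafor (Rossi→Lot F $78, Okafor→Lot C $152) loses 113.
No other one-to-one assignment exceeds $698.

Max total: $698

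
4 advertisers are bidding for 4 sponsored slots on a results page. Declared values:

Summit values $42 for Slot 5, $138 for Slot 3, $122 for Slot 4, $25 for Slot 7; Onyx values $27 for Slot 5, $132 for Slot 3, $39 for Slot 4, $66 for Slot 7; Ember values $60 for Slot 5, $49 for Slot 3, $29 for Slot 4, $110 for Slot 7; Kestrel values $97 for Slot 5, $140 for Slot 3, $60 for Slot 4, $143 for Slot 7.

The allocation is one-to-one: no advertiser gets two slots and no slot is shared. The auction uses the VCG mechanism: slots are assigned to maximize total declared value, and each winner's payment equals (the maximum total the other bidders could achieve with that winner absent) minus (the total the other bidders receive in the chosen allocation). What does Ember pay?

Ember pays $46.

Efficient allocation: Summit→Slot 4 ($122), Onyx→Slot 3 ($132), Ember→Slot 7 ($110), Kestrel→Slot 5 ($97); total welfare W = $461.
Ember receives Slot 7 at value $110, so the others get W − 110 = $351.
Without Ember: best allocation of the remaining 3 bidders over all 4 slots is Summit→Slot 4 ($122), Onyx→Slot 3 ($132), Kestrel→Slot 7 ($143), total $397.
VCG payment = (others' best without Ember) − (others' welfare with Ember) = 397 − 351 = $46.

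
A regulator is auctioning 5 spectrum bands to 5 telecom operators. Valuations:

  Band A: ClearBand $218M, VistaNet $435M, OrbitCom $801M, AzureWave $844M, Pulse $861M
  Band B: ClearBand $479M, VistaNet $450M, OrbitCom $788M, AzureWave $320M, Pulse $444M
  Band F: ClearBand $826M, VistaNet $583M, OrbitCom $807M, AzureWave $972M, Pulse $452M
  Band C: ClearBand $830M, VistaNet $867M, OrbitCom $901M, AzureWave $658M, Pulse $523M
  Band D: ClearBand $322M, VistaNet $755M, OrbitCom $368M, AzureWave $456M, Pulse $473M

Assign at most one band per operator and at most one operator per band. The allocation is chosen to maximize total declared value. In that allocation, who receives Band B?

Treat this as an assignment problem: match each operator to one band.
Optimal: ClearBand→Band C ($830M), VistaNet→Band D ($755M), OrbitCom→Band B ($788M), AzureWave→Band F ($972M), Pulse→Band A ($861M) — total 830+755+788+972+861 = $4206M.
Column-greedy (each band in turn goes to its best remaining operator) gives $3810M, worse by 396.
OrbitCom's own top band is Band C ($901M), but forcing OrbitCom→Band C and reassigning the rest optimally gives only $3968M — worse by 238.

OrbitCom receives Band B.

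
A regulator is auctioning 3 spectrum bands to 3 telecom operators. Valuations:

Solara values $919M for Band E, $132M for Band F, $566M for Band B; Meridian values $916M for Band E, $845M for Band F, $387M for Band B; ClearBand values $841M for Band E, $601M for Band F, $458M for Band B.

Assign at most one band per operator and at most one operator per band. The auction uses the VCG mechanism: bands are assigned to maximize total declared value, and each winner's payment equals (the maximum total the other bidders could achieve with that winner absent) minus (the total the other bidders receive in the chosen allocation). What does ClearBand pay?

ClearBand pays $353M.

Efficient allocation: Solara→Band B ($566M), Meridian→Band F ($845M), ClearBand→Band E ($841M); total welfare W = $2252M.
ClearBand receives Band E at value $841M, so the others get W − 841 = $1411M.
Without ClearBand: best allocation of the remaining 2 bidders over all 3 bands is Solara→Band E ($919M), Meridian→Band F ($845M), total $1764M.
VCG payment = (others' best without ClearBand) − (others' welfare with ClearBand) = 1764 − 1411 = $353M.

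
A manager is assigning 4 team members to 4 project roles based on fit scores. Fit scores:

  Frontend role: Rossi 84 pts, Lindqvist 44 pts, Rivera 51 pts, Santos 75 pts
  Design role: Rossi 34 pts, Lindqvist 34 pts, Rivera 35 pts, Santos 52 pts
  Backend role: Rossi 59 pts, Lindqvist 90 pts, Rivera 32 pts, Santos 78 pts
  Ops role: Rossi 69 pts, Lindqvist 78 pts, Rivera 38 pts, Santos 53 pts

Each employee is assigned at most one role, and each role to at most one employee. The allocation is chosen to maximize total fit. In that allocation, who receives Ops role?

Lindqvist receives Ops role.

Treat this as an assignment problem: match each employee to one role.
Optimal: Rossi→Frontend role (84 pts), Lindqvist→Ops role (78 pts), Rivera→Design role (35 pts), Santos→Backend role (78 pts) — total 84+78+35+78 = 275 pts.
Next-best assignment: Rossi→Ops role, Lindqvist→Backend role, Rivera→Design role, Santos→Frontend role = 269 pts.
Swapping Rivera↔Lindqvist (Rivera→Ops role 38 pts, Lindqvist→Design role 34 pts) loses 41.
Every other assignment is strictly worse.
Lindqvist's own top role is Backend role (90 pts), but forcing Lindqvist→Backend role and reassigning the rest optimally gives only 269 pts — worse by 6.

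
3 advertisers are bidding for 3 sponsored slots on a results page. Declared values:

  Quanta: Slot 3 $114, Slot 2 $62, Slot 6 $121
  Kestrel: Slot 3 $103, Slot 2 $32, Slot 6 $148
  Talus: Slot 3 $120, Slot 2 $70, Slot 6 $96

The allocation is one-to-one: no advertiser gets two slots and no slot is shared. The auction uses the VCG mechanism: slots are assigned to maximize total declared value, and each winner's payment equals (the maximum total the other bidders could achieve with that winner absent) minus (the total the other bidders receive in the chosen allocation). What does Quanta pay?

Efficient allocation: Quanta→Slot 3 ($114), Kestrel→Slot 6 ($148), Talus→Slot 2 ($70); total welfare W = $332.
Quanta receives Slot 3 at value $114, so the others get W − 114 = $218.
Without Quanta: best allocation of the remaining 2 bidders over all 3 slots is Kestrel→Slot 6 ($148), Talus→Slot 3 ($120), total $268.
VCG payment = (others' best without Quanta) − (others' welfare with Quanta) = 268 − 218 = $50.

Quanta pays $50.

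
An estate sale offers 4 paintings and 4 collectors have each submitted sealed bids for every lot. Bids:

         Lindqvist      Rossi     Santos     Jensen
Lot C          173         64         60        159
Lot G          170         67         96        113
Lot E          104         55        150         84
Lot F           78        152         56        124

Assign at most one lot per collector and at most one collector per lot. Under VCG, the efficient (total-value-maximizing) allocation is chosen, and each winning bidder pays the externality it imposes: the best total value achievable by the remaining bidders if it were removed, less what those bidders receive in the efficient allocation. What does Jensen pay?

Efficient allocation: Lindqvist→Lot G ($170), Rossi→Lot F ($152), Santos→Lot E ($150), Jensen→Lot C ($159); total welfare W = $631.
Jensen receives Lot C at value $159, so the others get W − 159 = $472.
Without Jensen: best allocation of the remaining 3 bidders over all 4 lots is Lindqvist→Lot C ($173), Rossi→Lot F ($152), Santos→Lot E ($150), total $475.
VCG payment = (others' best without Jensen) − (others' welfare with Jensen) = 475 − 472 = $3.

Jensen pays $3.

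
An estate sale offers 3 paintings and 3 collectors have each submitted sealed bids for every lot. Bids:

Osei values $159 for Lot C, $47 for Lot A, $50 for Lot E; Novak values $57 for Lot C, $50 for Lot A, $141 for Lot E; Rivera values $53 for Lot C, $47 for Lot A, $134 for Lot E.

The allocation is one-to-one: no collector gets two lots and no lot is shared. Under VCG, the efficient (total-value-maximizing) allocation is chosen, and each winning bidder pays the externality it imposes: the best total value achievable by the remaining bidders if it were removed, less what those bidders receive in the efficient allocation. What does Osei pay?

Osei pays $6.

Efficient allocation: Osei→Lot C ($159), Novak→Lot E ($141), Rivera→Lot A ($47); total welfare W = $347.
Osei receives Lot C at value $159, so the others get W − 159 = $188.
Without Osei: best allocation of the remaining 2 bidders over all 3 lots is Novak→Lot E ($141), Rivera→Lot C ($53), total $194.
VCG payment = (others' best without Osei) − (others' welfare with Osei) = 194 − 188 = $6.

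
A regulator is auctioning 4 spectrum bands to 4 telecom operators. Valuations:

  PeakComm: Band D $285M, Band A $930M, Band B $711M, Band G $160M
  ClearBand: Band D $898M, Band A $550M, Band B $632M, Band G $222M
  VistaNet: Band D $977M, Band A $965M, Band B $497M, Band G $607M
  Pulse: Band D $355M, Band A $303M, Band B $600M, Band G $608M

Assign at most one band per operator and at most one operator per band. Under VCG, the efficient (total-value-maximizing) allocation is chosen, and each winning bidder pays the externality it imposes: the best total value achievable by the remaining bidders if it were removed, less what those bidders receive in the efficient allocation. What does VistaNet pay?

VistaNet pays $219M.

Efficient allocation: PeakComm→Band B ($711M), ClearBand→Band D ($898M), VistaNet→Band A ($965M), Pulse→Band G ($608M); total welfare W = $3182M.
VistaNet receives Band A at value $965M, so the others get W − 965 = $2217M.
Without VistaNet: best allocation of the remaining 3 bidders over all 4 bands is PeakComm→Band A ($930M), ClearBand→Band D ($898M), Pulse→Band G ($608M), total $2436M.
VCG payment = (others' best without VistaNet) − (others' welfare with VistaNet) = 2436 − 2217 = $219M.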